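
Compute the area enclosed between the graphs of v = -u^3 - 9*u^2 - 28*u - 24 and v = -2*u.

1/2

Set the curves equal: -u^3 - 9*u^2 - 28*u - 24 = -2*u, so -u^3 - 9*u^2 - 26*u - 24 = 0, which factors as -(u + 2)*(u + 3)*(u + 4) = 0. The curves meet at u = -4, -3, -2.
On [-4, -3], v = -2*u is on top; that piece has area ∫[-4,-3] (-(-u^3 - 9*u^2 - 26*u - 24)) du = 1/4.
On [-3, -2], v = -u^3 - 9*u^2 - 28*u - 24 is on top; that piece has area ∫[-3,-2] (-u^3 - 9*u^2 - 26*u - 24) du = 1/4.
Total enclosed area = 1/4 + 1/4 = 1/2.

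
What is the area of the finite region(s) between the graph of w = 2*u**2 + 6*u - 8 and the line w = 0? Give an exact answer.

125/3

The curve meets the u-axis where 2*u**2 + 6*u - 8 = 0, i.e. 2*(u - 1)*(u + 4) = 0, at u = -4, 1.
On [-4, 1] the curve lies below the axis; ∫[-4,1] (2*u**2 + 6*u - 8) du = -125/3, giving area 125/3.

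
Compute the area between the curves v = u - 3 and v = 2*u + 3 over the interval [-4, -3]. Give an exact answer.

5/2

On [-4, -3], (u - 3) - (2*u + 3) = -u - 6 is ≤ 0 throughout, so the area is a single integral of |-u - 6|.
∫[-4,-3] (-u - 6) du = -5/2; the area of that piece is 5/2.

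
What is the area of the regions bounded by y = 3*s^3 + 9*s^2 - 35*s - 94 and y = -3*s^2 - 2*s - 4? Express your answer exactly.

Set the curves equal: 3*s^3 + 9*s^2 - 35*s - 94 = -3*s^2 - 2*s - 4, so 3*s^3 + 12*s^2 - 33*s - 90 = 0, which factors as 3*(s - 3)*(s + 2)*(s + 5) = 0. The curves meet at s = -5, -2, 3.
On [-5, -2], y = 3*s^3 + 9*s^2 - 35*s - 94 is on top; that piece has area ∫[-5,-2] (3*s^3 + 12*s^2 - 33*s - 90) ds = 351/4.
On [-2, 3], y = -3*s^2 - 2*s - 4 is on top; that piece has area ∫[-2,3] (-(3*s^3 + 12*s^2 - 33*s - 90)) ds = 1375/4.
Total enclosed area = 351/4 + 1375/4 = 863/2.

863/2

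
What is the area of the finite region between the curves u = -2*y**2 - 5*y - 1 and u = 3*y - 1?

Both boundary curves give u as a function of y, so integrate with respect to y. Setting them equal: -2*y**2 - 8*y = 0, i.e. -2*y*(y + 4) = 0, so they meet at y = -4, 0.
For y in [-4, 0], u = -2*y**2 - 5*y - 1 is on the right; area = ∫[-4,0] (-2*y**2 - 8*y) dy = 64/3.

64/3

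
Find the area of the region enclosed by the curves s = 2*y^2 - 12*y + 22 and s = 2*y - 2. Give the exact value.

Both boundary curves give s as a function of y, so integrate with respect to y. Setting them equal: 2*y^2 - 14*y + 24 = 0, i.e. 2*(y - 4)*(y - 3) = 0, so they meet at y = 3, 4.
For y in [3, 4], s = 2*y^2 - 12*y + 22 is on the left; area = ∫[3,4] (-(2*y^2 - 14*y + 24)) dy = 1/3.

1/3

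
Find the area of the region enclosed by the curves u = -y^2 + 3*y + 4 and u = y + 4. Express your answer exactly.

4/3

Both boundary curves give u as a function of y, so integrate with respect to y. Setting them equal: -y^2 + 2*y = 0, i.e. -y*(y - 2) = 0, so they meet at y = 0, 2.
For y in [0, 2], u = -y^2 + 3*y + 4 is on the right; area = ∫[0,2] (-y^2 + 2*y) dy = 4/3.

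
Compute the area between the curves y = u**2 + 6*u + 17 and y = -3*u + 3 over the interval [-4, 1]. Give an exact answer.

The difference (u**2 + 6*u + 17) - (-3*u + 3) = u**2 + 9*u + 14 changes sign at u = -2 inside [-4, 1], so split the integral there.
∫[-4,-2] (u**2 + 9*u + 14) du = -22/3; the area of that piece is 22/3.
∫[-2,1] (u**2 + 9*u + 14) du = 63/2.
Total area = 22/3 + 63/2 = 233/6.

233/6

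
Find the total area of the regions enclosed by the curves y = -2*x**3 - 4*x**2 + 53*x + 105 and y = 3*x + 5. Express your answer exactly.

Set the curves equal: -2*x**3 - 4*x**2 + 53*x + 105 = 3*x + 5, so -2*x**3 - 4*x**2 + 50*x + 100 = 0, which factors as -2*(x - 5)*(x + 2)*(x + 5) = 0. The curves meet at x = -5, -2, 5.
On [-5, -2], y = 3*x + 5 is on top; that piece has area ∫[-5,-2] (-(-2*x**3 - 4*x**2 + 50*x + 100)) dx = 153/2.
On [-2, 5], y = -2*x**3 - 4*x**2 + 53*x + 105 is on top; that piece has area ∫[-2,5] (-2*x**3 - 4*x**2 + 50*x + 100) dx = 4459/6.
Total enclosed area = 153/2 + 4459/6 = 2459/3.

2459/3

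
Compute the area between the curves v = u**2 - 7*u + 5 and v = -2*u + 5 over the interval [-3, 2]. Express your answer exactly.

The difference (u**2 - 7*u + 5) - (-2*u + 5) = u**2 - 5*u changes sign at u = 0 inside [-3, 2], so split the integral there.
∫[-3,0] (u**2 - 5*u) du = 63/2.
∫[0,2] (u**2 - 5*u) du = -22/3; the area of that piece is 22/3.
Total area = 63/2 + 22/3 = 233/6.

233/6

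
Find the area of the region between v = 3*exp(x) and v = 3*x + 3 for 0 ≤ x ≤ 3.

On [0, 3], (3*exp(x)) - (3*x + 3) = -3*x + 3*exp(x) - 3 is ≥ 0 throughout, so the area is a single integral of |-3*x + 3*exp(x) - 3|.
∫[0,3] (-3*x + 3*exp(x) - 3) dx = -51/2 + 3*exp(3).

-51/2 + 3*exp(3)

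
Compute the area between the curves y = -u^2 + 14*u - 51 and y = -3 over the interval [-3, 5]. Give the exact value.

968/3

On [-3, 5], (-u^2 + 14*u - 51) - (-3) = -u^2 + 14*u - 48 is ≤ 0 throughout, so the area is a single integral of |-u^2 + 14*u - 48|.
∫[-3,5] (-u^2 + 14*u - 48) du = -968/3; the area of that piece is 968/3.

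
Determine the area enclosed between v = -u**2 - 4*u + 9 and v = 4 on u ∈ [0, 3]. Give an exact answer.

The difference (-u**2 - 4*u + 9) - (4) = -u**2 - 4*u + 5 changes sign at u = 1 inside [0, 3], so split the integral there.
∫[0,1] (-u**2 - 4*u + 5) du = 8/3.
∫[1,3] (-u**2 - 4*u + 5) du = -44/3; the area of that piece is 44/3.
Total area = 8/3 + 44/3 = 52/3.

52/3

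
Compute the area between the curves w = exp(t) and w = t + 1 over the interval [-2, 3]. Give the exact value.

On [-2, 3], (exp(t)) - (t + 1) = -t + exp(t) - 1 is ≥ 0 throughout, so the area is a single integral of |-t + exp(t) - 1|.
∫[-2,3] (-t + exp(t) - 1) dt = -15/2 - exp(-2) + exp(3).

-15/2 - exp(-2) + exp(3)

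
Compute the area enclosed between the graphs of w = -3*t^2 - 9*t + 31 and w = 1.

343/2

Set the curves equal: -3*t^2 - 9*t + 31 = 1, so -3*t^2 - 9*t + 30 = 0, which factors as -3*(t - 2)*(t + 5) = 0. The curves meet at t = -5, 2.
On [-5, 2], w = -3*t^2 - 9*t + 31 is on top; that piece has area ∫[-5,2] (-3*t^2 - 9*t + 30) dt = 343/2.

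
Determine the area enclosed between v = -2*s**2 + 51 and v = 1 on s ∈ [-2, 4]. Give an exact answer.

252

On [-2, 4], (-2*s**2 + 51) - (1) = -2*s**2 + 50 is ≥ 0 throughout, so the area is a single integral of |-2*s**2 + 50|.
∫[-2,4] (-2*s**2 + 50) ds = 252.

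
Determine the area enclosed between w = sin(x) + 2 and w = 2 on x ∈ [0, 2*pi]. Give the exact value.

The difference (sin(x) + 2) - (2) = sin(x) changes sign at x = pi inside [0, 2*pi], so split the integral there.
∫[0,pi] (sin(x)) dx = 2.
∫[pi,2*pi] (sin(x)) dx = -2; the area of that piece is 2.
Total area = 2 + 2 = 4.

4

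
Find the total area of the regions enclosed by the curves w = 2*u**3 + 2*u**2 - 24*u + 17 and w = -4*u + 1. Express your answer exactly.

Set the curves equal: 2*u**3 + 2*u**2 - 24*u + 17 = -4*u + 1, so 2*u**3 + 2*u**2 - 20*u + 16 = 0, which factors as 2*(u - 2)*(u - 1)*(u + 4) = 0. The curves meet at u = -4, 1, 2.
On [-4, 1], w = 2*u**3 + 2*u**2 - 24*u + 17 is on top; that piece has area ∫[-4,1] (2*u**3 + 2*u**2 - 20*u + 16) du = 875/6.
On [1, 2], w = -4*u + 1 is on top; that piece has area ∫[1,2] (-(2*u**3 + 2*u**2 - 20*u + 16)) du = 11/6.
Total enclosed area = 875/6 + 11/6 = 443/3.

443/3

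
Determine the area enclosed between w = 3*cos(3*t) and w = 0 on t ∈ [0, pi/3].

2

The difference (3*cos(3*t)) - (0) = 3*cos(3*t) changes sign at t = pi/6 inside [0, pi/3], so split the integral there.
∫[0,pi/6] (3*cos(3*t)) dt = 1.
∫[pi/6,pi/3] (3*cos(3*t)) dt = -1; the area of that piece is 1.
Total area = 1 + 1 = 2.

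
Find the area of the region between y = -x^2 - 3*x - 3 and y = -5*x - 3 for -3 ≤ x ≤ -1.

50/3

On [-3, -1], (-x^2 - 3*x - 3) - (-5*x - 3) = -x^2 + 2*x is ≤ 0 throughout, so the area is a single integral of |-x^2 + 2*x|.
∫[-3,-1] (-x^2 + 2*x) dx = -50/3; the area of that piece is 50/3.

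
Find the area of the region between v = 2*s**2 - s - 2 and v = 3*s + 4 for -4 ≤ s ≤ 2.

72

The difference (2*s**2 - s - 2) - (3*s + 4) = 2*s**2 - 4*s - 6 changes sign at s = -1 inside [-4, 2], so split the integral there.
∫[-4,-1] (2*s**2 - 4*s - 6) ds = 54.
∫[-1,2] (2*s**2 - 4*s - 6) ds = -18; the area of that piece is 18.
Total area = 54 + 18 = 72.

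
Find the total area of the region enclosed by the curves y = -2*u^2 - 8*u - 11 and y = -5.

Set the curves equal: -2*u^2 - 8*u - 11 = -5, so -2*u^2 - 8*u - 6 = 0, which factors as -2*(u + 1)*(u + 3) = 0. The curves meet at u = -3, -1.
On [-3, -1], y = -2*u^2 - 8*u - 11 is on top; that piece has area ∫[-3,-1] (-2*u^2 - 8*u - 6) du = 8/3.

8/3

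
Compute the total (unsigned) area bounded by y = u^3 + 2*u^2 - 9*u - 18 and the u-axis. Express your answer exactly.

The curve meets the u-axis where u^3 + 2*u^2 - 9*u - 18 = 0, i.e. (u - 3)*(u + 2)*(u + 3) = 0, at u = -3, -2, 3.
On [-3, -2] the curve lies above the axis; ∫[-3,-2] (u^3 + 2*u^2 - 9*u - 18) du = 11/12, giving area 11/12.
On [-2, 3] the curve lies below the axis; ∫[-2,3] (u^3 + 2*u^2 - 9*u - 18) du = -875/12, giving area 875/12.
Total area = 11/12 + 875/12 = 443/6.

443/6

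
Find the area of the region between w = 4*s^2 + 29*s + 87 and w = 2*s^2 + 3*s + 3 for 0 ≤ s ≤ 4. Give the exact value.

1760/3

On [0, 4], (4*s^2 + 29*s + 87) - (2*s^2 + 3*s + 3) = 2*s^2 + 26*s + 84 is ≥ 0 throughout, so the area is a single integral of |2*s^2 + 26*s + 84|.
∫[0,4] (2*s^2 + 26*s + 84) ds = 1760/3.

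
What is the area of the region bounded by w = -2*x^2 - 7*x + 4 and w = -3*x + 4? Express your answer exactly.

8/3

Set the curves equal: -2*x^2 - 7*x + 4 = -3*x + 4, so -2*x^2 - 4*x = 0, which factors as -2*x*(x + 2) = 0. The curves meet at x = -2, 0.
On [-2, 0], w = -2*x^2 - 7*x + 4 is on top; that piece has area ∫[-2,0] (-2*x^2 - 4*x) dx = 8/3.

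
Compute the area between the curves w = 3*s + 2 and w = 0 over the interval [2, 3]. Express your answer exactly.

19/2

On [2, 3], (3*s + 2) - (0) = 3*s + 2 is ≥ 0 throughout, so the area is a single integral of |3*s + 2|.
∫[2,3] (3*s + 2) ds = 19/2.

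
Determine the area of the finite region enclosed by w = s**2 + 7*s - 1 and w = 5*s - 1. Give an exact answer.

Set the curves equal: s**2 + 7*s - 1 = 5*s - 1, so s**2 + 2*s = 0, which factors as s*(s + 2) = 0. The curves meet at s = -2, 0.
On [-2, 0], w = 5*s - 1 is on top; that piece has area ∫[-2,0] (-(s**2 + 2*s)) ds = 4/3.

4/3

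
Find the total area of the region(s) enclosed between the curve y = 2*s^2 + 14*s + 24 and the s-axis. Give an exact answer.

The curve meets the s-axis where 2*s^2 + 14*s + 24 = 0, i.e. 2*(s + 3)*(s + 4) = 0, at s = -4, -3.
On [-4, -3] the curve lies below the axis; ∫[-4,-3] (2*s^2 + 14*s + 24) ds = -1/3, giving area 1/3.

1/3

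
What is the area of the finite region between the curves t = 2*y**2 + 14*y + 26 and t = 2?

Both boundary curves give t as a function of y, so integrate with respect to y. Setting them equal: 2*y**2 + 14*y + 24 = 0, i.e. 2*(y + 3)*(y + 4) = 0, so they meet at y = -4, -3.
For y in [-4, -3], t = 2*y**2 + 14*y + 26 is on the left; area = ∫[-4,-3] (-(2*y**2 + 14*y + 24)) dy = 1/3.

1/3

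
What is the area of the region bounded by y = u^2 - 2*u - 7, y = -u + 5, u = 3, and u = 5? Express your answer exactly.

7

The difference (u^2 - 2*u - 7) - (-u + 5) = u^2 - u - 12 changes sign at u = 4 inside [3, 5], so split the integral there.
∫[3,4] (u^2 - u - 12) du = -19/6; the area of that piece is 19/6.
∫[4,5] (u^2 - u - 12) du = 23/6.
Total area = 19/6 + 23/6 = 7.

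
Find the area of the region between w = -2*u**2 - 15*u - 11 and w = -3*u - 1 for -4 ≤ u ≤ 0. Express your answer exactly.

68/3

The difference (-2*u**2 - 15*u - 11) - (-3*u - 1) = -2*u**2 - 12*u - 10 changes sign at u = -1 inside [-4, 0], so split the integral there.
∫[-4,-1] (-2*u**2 - 12*u - 10) du = 18.
∫[-1,0] (-2*u**2 - 12*u - 10) du = -14/3; the area of that piece is 14/3.
Total area = 18 + 14/3 = 68/3.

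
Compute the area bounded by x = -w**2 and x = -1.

Both boundary curves give x as a function of w, so integrate with respect to w. Setting them equal: -w**2 + 1 = 0, i.e. -(w - 1)*(w + 1) = 0, so they meet at w = -1, 1.
For w in [-1, 1], x = -w**2 is on the right; area = ∫[-1,1] (-w**2 + 1) dw = 4/3.

4/3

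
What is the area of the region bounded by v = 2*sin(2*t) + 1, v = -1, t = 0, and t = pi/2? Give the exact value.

2 + pi

On [0, pi/2], (2*sin(2*t) + 1) - (-1) = 2*sin(2*t) + 2 is ≥ 0 throughout, so the area is a single integral of |2*sin(2*t) + 2|.
∫[0,pi/2] (2*sin(2*t) + 2) dt = 2 + pi.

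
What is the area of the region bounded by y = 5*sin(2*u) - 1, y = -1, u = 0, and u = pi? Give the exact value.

The difference (5*sin(2*u) - 1) - (-1) = 5*sin(2*u) changes sign at u = pi/2 inside [0, pi], so split the integral there.
∫[0,pi/2] (5*sin(2*u)) du = 5.
∫[pi/2,pi] (5*sin(2*u)) du = -5; the area of that piece is 5.
Total area = 5 + 5 = 10.

10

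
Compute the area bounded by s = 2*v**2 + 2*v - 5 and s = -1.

Both boundary curves give s as a function of v, so integrate with respect to v. Setting them equal: 2*v**2 + 2*v - 4 = 0, i.e. 2*(v - 1)*(v + 2) = 0, so they meet at v = -2, 1.
For v in [-2, 1], s = 2*v**2 + 2*v - 5 is on the left; area = ∫[-2,1] (-(2*v**2 + 2*v - 4)) dv = 9.

9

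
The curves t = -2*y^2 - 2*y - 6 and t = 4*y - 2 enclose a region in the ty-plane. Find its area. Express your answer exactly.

Both boundary curves give t as a function of y, so integrate with respect to y. Setting them equal: -2*y^2 - 6*y - 4 = 0, i.e. -2*(y + 1)*(y + 2) = 0, so they meet at y = -2, -1.
For y in [-2, -1], t = -2*y^2 - 2*y - 6 is on the right; area = ∫[-2,-1] (-2*y^2 - 6*y - 4) dy = 1/3.

1/3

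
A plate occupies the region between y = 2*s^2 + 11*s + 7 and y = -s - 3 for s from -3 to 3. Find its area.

352/3

The difference (2*s^2 + 11*s + 7) - (-s - 3) = 2*s^2 + 12*s + 10 changes sign at s = -1 inside [-3, 3], so split the integral there.
∫[-3,-1] (2*s^2 + 12*s + 10) ds = -32/3; the area of that piece is 32/3.
∫[-1,3] (2*s^2 + 12*s + 10) ds = 320/3.
Total area = 32/3 + 320/3 = 352/3.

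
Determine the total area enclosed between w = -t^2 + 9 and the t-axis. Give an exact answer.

The curve meets the t-axis where -t^2 + 9 = 0, i.e. -(t - 3)*(t + 3) = 0, at t = -3, 3.
On [-3, 3] the curve lies above the axis; ∫[-3,3] (-t^2 + 9) dt = 36, giving area 36.

36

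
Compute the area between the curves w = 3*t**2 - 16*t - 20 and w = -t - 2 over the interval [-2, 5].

The difference (3*t**2 - 16*t - 20) - (-t - 2) = 3*t**2 - 15*t - 18 changes sign at t = -1 inside [-2, 5], so split the integral there.
∫[-2,-1] (3*t**2 - 15*t - 18) dt = 23/2.
∫[-1,5] (3*t**2 - 15*t - 18) dt = -162; the area of that piece is 162.
Total area = 23/2 + 162 = 347/2.

347/2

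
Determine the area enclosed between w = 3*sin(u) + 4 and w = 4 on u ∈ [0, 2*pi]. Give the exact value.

12

The difference (3*sin(u) + 4) - (4) = 3*sin(u) changes sign at u = pi inside [0, 2*pi], so split the integral there.
∫[0,pi] (3*sin(u)) du = 6.
∫[pi,2*pi] (3*sin(u)) du = -6; the area of that piece is 6.
Total area = 6 + 6 = 12.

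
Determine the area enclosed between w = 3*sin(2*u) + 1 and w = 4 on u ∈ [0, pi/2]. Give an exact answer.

-3 + 3*pi/2

On [0, pi/2], (3*sin(2*u) + 1) - (4) = 3*sin(2*u) - 3 is ≤ 0 throughout, so the area is a single integral of |3*sin(2*u) - 3|.
∫[0,pi/2] (3*sin(2*u) - 3) du = 3 - 3*pi/2; the area of that piece is -3 + 3*pi/2.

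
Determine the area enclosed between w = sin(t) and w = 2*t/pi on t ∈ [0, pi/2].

On [0, pi/2], (sin(t)) - (2*t/pi) = -2*t/pi + sin(t) is ≥ 0 throughout, so the area is a single integral of |-2*t/pi + sin(t)|.
∫[0,pi/2] (-2*t/pi + sin(t)) dt = 1 - pi/4.

1 - pi/4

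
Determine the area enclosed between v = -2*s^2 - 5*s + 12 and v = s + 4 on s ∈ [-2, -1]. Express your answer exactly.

On [-2, -1], (-2*s^2 - 5*s + 12) - (s + 4) = -2*s^2 - 6*s + 8 is ≥ 0 throughout, so the area is a single integral of |-2*s^2 - 6*s + 8|.
∫[-2,-1] (-2*s^2 - 6*s + 8) ds = 37/3.

37/3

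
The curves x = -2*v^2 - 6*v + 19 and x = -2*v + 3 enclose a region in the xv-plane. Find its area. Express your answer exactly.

72

Both boundary curves give x as a function of v, so integrate with respect to v. Setting them equal: -2*v^2 - 4*v + 16 = 0, i.e. -2*(v - 2)*(v + 4) = 0, so they meet at v = -4, 2.
For v in [-4, 2], x = -2*v^2 - 6*v + 19 is on the right; area = ∫[-4,2] (-2*v^2 - 4*v + 16) dv = 72.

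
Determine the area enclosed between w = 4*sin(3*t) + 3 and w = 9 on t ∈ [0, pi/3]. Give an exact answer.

On [0, pi/3], (4*sin(3*t) + 3) - (9) = 4*sin(3*t) - 6 is ≤ 0 throughout, so the area is a single integral of |4*sin(3*t) - 6|.
∫[0,pi/3] (4*sin(3*t) - 6) dt = 8/3 - 2*pi; the area of that piece is -8/3 + 2*pi.

-8/3 + 2*pi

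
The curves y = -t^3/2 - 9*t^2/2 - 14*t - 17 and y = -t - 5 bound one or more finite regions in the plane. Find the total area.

Set the curves equal: -t^3/2 - 9*t^2/2 - 14*t - 17 = -t - 5, so -t^3/2 - 9*t^2/2 - 13*t - 12 = 0, which factors as -(t + 2)*(t + 3)*(t + 4)/2 = 0. The curves meet at t = -4, -3, -2.
On [-4, -3], y = -t - 5 is on top; that piece has area ∫[-4,-3] (-(-t^3/2 - 9*t^2/2 - 13*t - 12)) dt = 1/8.
On [-3, -2], y = -t^3/2 - 9*t^2/2 - 14*t - 17 is on top; that piece has area ∫[-3,-2] (-t^3/2 - 9*t^2/2 - 13*t - 12) dt = 1/8.
Total enclosed area = 1/8 + 1/8 = 1/4.

1/4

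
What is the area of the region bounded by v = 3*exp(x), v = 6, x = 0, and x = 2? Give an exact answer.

-21 + 12*log(2) + 3*exp(2)

The difference (3*exp(x)) - (6) = 3*exp(x) - 6 changes sign at x = log(2) inside [0, 2], so split the integral there.
∫[0,log(2)] (3*exp(x) - 6) dx = 3 - log(64); the area of that piece is -3 + log(64).
∫[log(2),2] (3*exp(x) - 6) dx = -18 + 6*log(2) + 3*exp(2).
Total area = (-3 + log(64)) + (-18 + 6*log(2) + 3*exp(2)) = -21 + 12*log(2) + 3*exp(2).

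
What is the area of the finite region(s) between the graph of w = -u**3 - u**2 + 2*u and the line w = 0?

37/12

The curve meets the u-axis where -u**3 - u**2 + 2*u = 0, i.e. -u*(u - 1)*(u + 2) = 0, at u = -2, 0, 1.
On [-2, 0] the curve lies below the axis; ∫[-2,0] (-u**3 - u**2 + 2*u) du = -8/3, giving area 8/3.
On [0, 1] the curve lies above the axis; ∫[0,1] (-u**3 - u**2 + 2*u) du = 5/12, giving area 5/12.
Total area = 8/3 + 5/12 = 37/12.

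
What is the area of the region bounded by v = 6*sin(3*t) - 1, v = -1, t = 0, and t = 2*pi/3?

The difference (6*sin(3*t) - 1) - (-1) = 6*sin(3*t) changes sign at t = pi/3 inside [0, 2*pi/3], so split the integral there.
∫[0,pi/3] (6*sin(3*t)) dt = 4.
∫[pi/3,2*pi/3] (6*sin(3*t)) dt = -4; the area of that piece is 4.
Total area = 4 + 4 = 8.

8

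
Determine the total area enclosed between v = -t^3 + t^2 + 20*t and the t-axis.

2521/12

The curve meets the t-axis where -t^3 + t^2 + 20*t = 0, i.e. -t*(t - 5)*(t + 4) = 0, at t = -4, 0, 5.
On [-4, 0] the curve lies below the axis; ∫[-4,0] (-t^3 + t^2 + 20*t) dt = -224/3, giving area 224/3.
On [0, 5] the curve lies above the axis; ∫[0,5] (-t^3 + t^2 + 20*t) dt = 1625/12, giving area 1625/12.
Total area = 224/3 + 1625/12 = 2521/12.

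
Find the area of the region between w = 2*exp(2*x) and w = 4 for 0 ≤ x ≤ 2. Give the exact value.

-11 + 4*log(2) + exp(4)

The difference (2*exp(2*x)) - (4) = 2*exp(2*x) - 4 changes sign at x = log(2)/2 inside [0, 2], so split the integral there.
∫[0,log(2)/2] (2*exp(2*x) - 4) dx = 1 - log(4); the area of that piece is -1 + log(4).
∫[log(2)/2,2] (2*exp(2*x) - 4) dx = -10 + 2*log(2) + exp(4).
Total area = (-1 + log(4)) + (-10 + 2*log(2) + exp(4)) = -11 + 4*log(2) + exp(4).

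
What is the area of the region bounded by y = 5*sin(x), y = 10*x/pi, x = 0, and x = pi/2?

5 - 5*pi/4

On [0, pi/2], (5*sin(x)) - (10*x/pi) = -10*x/pi + 5*sin(x) is ≥ 0 throughout, so the area is a single integral of |-10*x/pi + 5*sin(x)|.
∫[0,pi/2] (-10*x/pi + 5*sin(x)) dx = 5 - 5*pi/4.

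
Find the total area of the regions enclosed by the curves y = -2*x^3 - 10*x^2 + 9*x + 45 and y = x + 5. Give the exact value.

Set the curves equal: -2*x^3 - 10*x^2 + 9*x + 45 = x + 5, so -2*x^3 - 10*x^2 + 8*x + 40 = 0, which factors as -2*(x - 2)*(x + 2)*(x + 5) = 0. The curves meet at x = -5, -2, 2.
On [-5, -2], y = x + 5 is on top; that piece has area ∫[-5,-2] (-(-2*x^3 - 10*x^2 + 8*x + 40)) dx = 99/2.
On [-2, 2], y = -2*x^3 - 10*x^2 + 9*x + 45 is on top; that piece has area ∫[-2,2] (-2*x^3 - 10*x^2 + 8*x + 40) dx = 320/3.
Total enclosed area = 99/2 + 320/3 = 937/6.

937/6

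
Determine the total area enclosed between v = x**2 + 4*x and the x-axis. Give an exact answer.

32/3

The curve meets the x-axis where x**2 + 4*x = 0, i.e. x*(x + 4) = 0, at x = -4, 0.
On [-4, 0] the curve lies below the axis; ∫[-4,0] (x**2 + 4*x) dx = -32/3, giving area 32/3.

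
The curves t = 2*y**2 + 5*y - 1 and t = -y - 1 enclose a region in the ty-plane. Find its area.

Both boundary curves give t as a function of y, so integrate with respect to y. Setting them equal: 2*y**2 + 6*y = 0, i.e. 2*y*(y + 3) = 0, so they meet at y = -3, 0.
For y in [-3, 0], t = 2*y**2 + 5*y - 1 is on the left; area = ∫[-3,0] (-(2*y**2 + 6*y)) dy = 9.

9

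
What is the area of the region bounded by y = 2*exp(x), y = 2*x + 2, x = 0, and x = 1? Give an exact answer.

On [0, 1], (2*exp(x)) - (2*x + 2) = -2*x + 2*exp(x) - 2 is ≥ 0 throughout, so the area is a single integral of |-2*x + 2*exp(x) - 2|.
∫[0,1] (-2*x + 2*exp(x) - 2) dx = -5 + 2*exp(1).

-5 + 2*exp(1)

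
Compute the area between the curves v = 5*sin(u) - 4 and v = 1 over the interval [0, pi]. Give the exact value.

-10 + 5*pi

On [0, pi], (5*sin(u) - 4) - (1) = 5*sin(u) - 5 is ≤ 0 throughout, so the area is a single integral of |5*sin(u) - 5|.
∫[0,pi] (5*sin(u) - 5) du = 10 - 5*pi; the area of that piece is -10 + 5*pi.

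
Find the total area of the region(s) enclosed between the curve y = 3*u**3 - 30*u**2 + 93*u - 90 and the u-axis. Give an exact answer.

37/4

The curve meets the u-axis where 3*u**3 - 30*u**2 + 93*u - 90 = 0, i.e. 3*(u - 5)*(u - 3)*(u - 2) = 0, at u = 2, 3, 5.
On [2, 3] the curve lies above the axis; ∫[2,3] (3*u**3 - 30*u**2 + 93*u - 90) du = 5/4, giving area 5/4.
On [3, 5] the curve lies below the axis; ∫[3,5] (3*u**3 - 30*u**2 + 93*u - 90) du = -8, giving area 8.
Total area = 5/4 + 8 = 37/4.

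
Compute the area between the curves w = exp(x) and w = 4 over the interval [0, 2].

The difference (exp(x)) - (4) = exp(x) - 4 changes sign at x = log(4) inside [0, 2], so split the integral there.
∫[0,log(4)] (exp(x) - 4) dx = 3 - log(256); the area of that piece is -3 + log(256).
∫[log(4),2] (exp(x) - 4) dx = -12 + 8*log(2) + exp(2).
Total area = (-3 + log(256)) + (-12 + 8*log(2) + exp(2)) = -15 + exp(2) + 16*log(2).

-15 + exp(2) + 16*log(2)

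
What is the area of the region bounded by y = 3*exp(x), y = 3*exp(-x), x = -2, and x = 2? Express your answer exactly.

The difference (3*exp(x)) - (3*exp(-x)) = 3*exp(x) - 3*exp(-x) changes sign at x = 0 inside [-2, 2], so split the integral there.
∫[-2,0] (3*exp(x) - 3*exp(-x)) dx = -3*exp(2) - 3*exp(-2) + 6; the area of that piece is -6 + 3*exp(-2) + 3*exp(2).
∫[0,2] (3*exp(x) - 3*exp(-x)) dx = -6 + 3*exp(-2) + 3*exp(2).
Total area = (-6 + 3*exp(-2) + 3*exp(2)) + (-6 + 3*exp(-2) + 3*exp(2)) = -12 + 6*exp(-2) + 6*exp(2).

-12 + 6*exp(-2) + 6*exp(2)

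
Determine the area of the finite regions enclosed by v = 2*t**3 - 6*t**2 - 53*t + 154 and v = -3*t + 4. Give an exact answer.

Set the curves equal: 2*t**3 - 6*t**2 - 53*t + 154 = -3*t + 4, so 2*t**3 - 6*t**2 - 50*t + 150 = 0, which factors as 2*(t - 5)*(t - 3)*(t + 5) = 0. The curves meet at t = -5, 3, 5.
On [-5, 3], v = 2*t**3 - 6*t**2 - 53*t + 154 is on top; that piece has area ∫[-5,3] (2*t**3 - 6*t**2 - 50*t + 150) dt = 1024.
On [3, 5], v = -3*t + 4 is on top; that piece has area ∫[3,5] (-(2*t**3 - 6*t**2 - 50*t + 150)) dt = 24.
Total enclosed area = 1024 + 24 = 1048.

1048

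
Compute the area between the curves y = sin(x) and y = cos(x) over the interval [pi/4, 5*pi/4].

On [pi/4, 5*pi/4], (sin(x)) - (cos(x)) = sin(x) - cos(x) is ≥ 0 throughout, so the area is a single integral of |sin(x) - cos(x)|.
∫[pi/4,5*pi/4] (sin(x) - cos(x)) dx = 2*sqrt(2).

2*sqrt(2)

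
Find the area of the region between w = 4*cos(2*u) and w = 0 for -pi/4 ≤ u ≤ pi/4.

4

On [-pi/4, pi/4], (4*cos(2*u)) - (0) = 4*cos(2*u) is ≥ 0 throughout, so the area is a single integral of |4*cos(2*u)|.
∫[-pi/4,pi/4] (4*cos(2*u)) du = 4.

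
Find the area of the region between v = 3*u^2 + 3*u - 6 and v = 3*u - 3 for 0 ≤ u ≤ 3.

The difference (3*u^2 + 3*u - 6) - (3*u - 3) = 3*u^2 - 3 changes sign at u = 1 inside [0, 3], so split the integral there.
∫[0,1] (3*u^2 - 3) du = -2; the area of that piece is 2.
∫[1,3] (3*u^2 - 3) du = 20.
Total area = 2 + 20 = 22.

22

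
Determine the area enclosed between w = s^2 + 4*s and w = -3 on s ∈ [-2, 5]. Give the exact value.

326/3

The difference (s^2 + 4*s) - (-3) = s^2 + 4*s + 3 changes sign at s = -1 inside [-2, 5], so split the integral there.
∫[-2,-1] (s^2 + 4*s + 3) ds = -2/3; the area of that piece is 2/3.
∫[-1,5] (s^2 + 4*s + 3) ds = 108.
Total area = 2/3 + 108 = 326/3.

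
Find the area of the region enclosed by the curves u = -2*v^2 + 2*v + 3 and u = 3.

1/3

Both boundary curves give u as a function of v, so integrate with respect to v. Setting them equal: -2*v^2 + 2*v = 0, i.e. -2*v*(v - 1) = 0, so they meet at v = 0, 1.
For v in [0, 1], u = -2*v^2 + 2*v + 3 is on the right; area = ∫[0,1] (-2*v^2 + 2*v) dv = 1/3.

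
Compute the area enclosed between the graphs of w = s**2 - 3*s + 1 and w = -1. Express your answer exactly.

1/6

Set the curves equal: s**2 - 3*s + 1 = -1, so s**2 - 3*s + 2 = 0, which factors as (s - 2)*(s - 1) = 0. The curves meet at s = 1, 2.
On [1, 2], w = -1 is on top; that piece has area ∫[1,2] (-(s**2 - 3*s + 2)) ds = 1/6.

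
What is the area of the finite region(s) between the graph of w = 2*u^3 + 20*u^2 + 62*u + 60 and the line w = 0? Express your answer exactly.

The curve meets the u-axis where 2*u^3 + 20*u^2 + 62*u + 60 = 0, i.e. 2*(u + 2)*(u + 3)*(u + 5) = 0, at u = -5, -3, -2.
On [-5, -3] the curve lies above the axis; ∫[-5,-3] (2*u^3 + 20*u^2 + 62*u + 60) du = 16/3, giving area 16/3.
On [-3, -2] the curve lies below the axis; ∫[-3,-2] (2*u^3 + 20*u^2 + 62*u + 60) du = -5/6, giving area 5/6.
Total area = 16/3 + 5/6 = 37/6.

37/6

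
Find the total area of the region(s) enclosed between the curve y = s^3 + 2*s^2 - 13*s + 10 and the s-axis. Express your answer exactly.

The curve meets the s-axis where s^3 + 2*s^2 - 13*s + 10 = 0, i.e. (s - 2)*(s - 1)*(s + 5) = 0, at s = -5, 1, 2.
On [-5, 1] the curve lies above the axis; ∫[-5,1] (s^3 + 2*s^2 - 13*s + 10) ds = 144, giving area 144.
On [1, 2] the curve lies below the axis; ∫[1,2] (s^3 + 2*s^2 - 13*s + 10) ds = -13/12, giving area 13/12.
Total area = 144 + 13/12 = 1741/12.

1741/12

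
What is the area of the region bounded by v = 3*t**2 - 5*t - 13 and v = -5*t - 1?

Set the curves equal: 3*t**2 - 5*t - 13 = -5*t - 1, so 3*t**2 - 12 = 0, which factors as 3*(t - 2)*(t + 2) = 0. The curves meet at t = -2, 2.
On [-2, 2], v = -5*t - 1 is on top; that piece has area ∫[-2,2] (-(3*t**2 - 12)) dt = 32.

32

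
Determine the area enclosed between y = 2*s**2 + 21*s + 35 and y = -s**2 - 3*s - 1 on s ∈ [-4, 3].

291

The difference (2*s**2 + 21*s + 35) - (-s**2 - 3*s - 1) = 3*s**2 + 24*s + 36 changes sign at s = -2 inside [-4, 3], so split the integral there.
∫[-4,-2] (3*s**2 + 24*s + 36) ds = -16; the area of that piece is 16.
∫[-2,3] (3*s**2 + 24*s + 36) ds = 275.
Total area = 16 + 275 = 291.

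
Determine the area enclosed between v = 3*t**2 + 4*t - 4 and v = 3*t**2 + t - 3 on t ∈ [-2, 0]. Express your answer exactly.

On [-2, 0], (3*t**2 + 4*t - 4) - (3*t**2 + t - 3) = 3*t - 1 is ≤ 0 throughout, so the area is a single integral of |3*t - 1|.
∫[-2,0] (3*t - 1) dt = -8; the area of that piece is 8.

8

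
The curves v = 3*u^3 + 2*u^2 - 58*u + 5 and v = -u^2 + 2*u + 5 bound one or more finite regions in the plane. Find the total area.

2521/4

Set the curves equal: 3*u^3 + 2*u^2 - 58*u + 5 = -u^2 + 2*u + 5, so 3*u^3 + 3*u^2 - 60*u = 0, which factors as 3*u*(u - 4)*(u + 5) = 0. The curves meet at u = -5, 0, 4.
On [-5, 0], v = 3*u^3 + 2*u^2 - 58*u + 5 is on top; that piece has area ∫[-5,0] (3*u^3 + 3*u^2 - 60*u) du = 1625/4.
On [0, 4], v = -u^2 + 2*u + 5 is on top; that piece has area ∫[0,4] (-(3*u^3 + 3*u^2 - 60*u)) du = 224.
Total enclosed area = 1625/4 + 224 = 2521/4.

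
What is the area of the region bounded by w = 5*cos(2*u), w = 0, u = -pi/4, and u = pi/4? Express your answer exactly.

5

On [-pi/4, pi/4], (5*cos(2*u)) - (0) = 5*cos(2*u) is ≥ 0 throughout, so the area is a single integral of |5*cos(2*u)|.
∫[-pi/4,pi/4] (5*cos(2*u)) du = 5.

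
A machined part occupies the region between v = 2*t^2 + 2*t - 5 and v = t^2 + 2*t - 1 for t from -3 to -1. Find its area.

4

The difference (2*t^2 + 2*t - 5) - (t^2 + 2*t - 1) = t^2 - 4 changes sign at t = -2 inside [-3, -1], so split the integral there.
∫[-3,-2] (t^2 - 4) dt = 7/3.
∫[-2,-1] (t^2 - 4) dt = -5/3; the area of that piece is 5/3.
Total area = 7/3 + 5/3 = 4.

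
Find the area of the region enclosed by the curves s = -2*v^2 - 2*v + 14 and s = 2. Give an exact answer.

Both boundary curves give s as a function of v, so integrate with respect to v. Setting them equal: -2*v^2 - 2*v + 12 = 0, i.e. -2*(v - 2)*(v + 3) = 0, so they meet at v = -3, 2.
For v in [-3, 2], s = -2*v^2 - 2*v + 14 is on the right; area = ∫[-3,2] (-2*v^2 - 2*v + 12) dv = 125/3.

125/3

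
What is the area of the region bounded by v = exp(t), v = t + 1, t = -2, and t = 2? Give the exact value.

-4 - exp(-2) + exp(2)

On [-2, 2], (exp(t)) - (t + 1) = -t + exp(t) - 1 is ≥ 0 throughout, so the area is a single integral of |-t + exp(t) - 1|.
∫[-2,2] (-t + exp(t) - 1) dt = -4 - exp(-2) + exp(2).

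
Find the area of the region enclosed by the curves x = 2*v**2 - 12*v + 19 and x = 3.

Both boundary curves give x as a function of v, so integrate with respect to v. Setting them equal: 2*v**2 - 12*v + 16 = 0, i.e. 2*(v - 4)*(v - 2) = 0, so they meet at v = 2, 4.
For v in [2, 4], x = 2*v**2 - 12*v + 19 is on the left; area = ∫[2,4] (-(2*v**2 - 12*v + 16)) dv = 8/3.

8/3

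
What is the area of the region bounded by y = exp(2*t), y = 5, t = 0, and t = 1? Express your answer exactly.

-19/2 + exp(2)/2 + 5*log(5)

The difference (exp(2*t)) - (5) = exp(2*t) - 5 changes sign at t = log(5)/2 inside [0, 1], so split the integral there.
∫[0,log(5)/2] (exp(2*t) - 5) dt = 2 - 5*log(5)/2; the area of that piece is -2 + 5*log(5)/2.
∫[log(5)/2,1] (exp(2*t) - 5) dt = -15/2 + exp(2)/2 + 5*log(5)/2.
Total area = (-2 + 5*log(5)/2) + (-15/2 + exp(2)/2 + 5*log(5)/2) = -19/2 + exp(2)/2 + 5*log(5).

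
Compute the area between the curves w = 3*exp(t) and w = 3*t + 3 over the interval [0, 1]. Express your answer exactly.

-15/2 + 3*exp(1)

On [0, 1], (3*exp(t)) - (3*t + 3) = -3*t + 3*exp(t) - 3 is ≥ 0 throughout, so the area is a single integral of |-3*t + 3*exp(t) - 3|.
∫[0,1] (-3*t + 3*exp(t) - 3) dt = -15/2 + 3*exp(1).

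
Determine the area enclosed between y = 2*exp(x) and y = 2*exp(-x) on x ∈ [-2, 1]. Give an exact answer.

-8 + 2*exp(-2) + 2*exp(-1) + 2*exp(1) + 2*exp(2)

The difference (2*exp(x)) - (2*exp(-x)) = 2*exp(x) - 2*exp(-x) changes sign at x = 0 inside [-2, 1], so split the integral there.
∫[-2,0] (2*exp(x) - 2*exp(-x)) dx = -2*exp(2) - 2*exp(-2) + 4; the area of that piece is -4 + 2*exp(-2) + 2*exp(2).
∫[0,1] (2*exp(x) - 2*exp(-x)) dx = -4 + 2*exp(-1) + 2*exp(1).
Total area = (-4 + 2*exp(-2) + 2*exp(2)) + (-4 + 2*exp(-1) + 2*exp(1)) = -8 + 2*exp(-2) + 2*exp(-1) + 2*exp(1) + 2*exp(2).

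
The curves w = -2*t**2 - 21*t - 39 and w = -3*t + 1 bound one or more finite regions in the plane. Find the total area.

Set the curves equal: -2*t**2 - 21*t - 39 = -3*t + 1, so -2*t**2 - 18*t - 40 = 0, which factors as -2*(t + 4)*(t + 5) = 0. The curves meet at t = -5, -4.
On [-5, -4], w = -2*t**2 - 21*t - 39 is on top; that piece has area ∫[-5,-4] (-2*t**2 - 18*t - 40) dt = 1/3.

1/3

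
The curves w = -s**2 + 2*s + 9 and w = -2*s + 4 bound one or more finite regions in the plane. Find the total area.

36

Set the curves equal: -s**2 + 2*s + 9 = -2*s + 4, so -s**2 + 4*s + 5 = 0, which factors as -(s - 5)*(s + 1) = 0. The curves meet at s = -1, 5.
On [-1, 5], w = -s**2 + 2*s + 9 is on top; that piece has area ∫[-1,5] (-s**2 + 4*s + 5) ds = 36.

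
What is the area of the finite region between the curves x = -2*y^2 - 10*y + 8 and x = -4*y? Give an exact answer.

Both boundary curves give x as a function of y, so integrate with respect to y. Setting them equal: -2*y^2 - 6*y + 8 = 0, i.e. -2*(y - 1)*(y + 4) = 0, so they meet at y = -4, 1.
For y in [-4, 1], x = -2*y^2 - 10*y + 8 is on the right; area = ∫[-4,1] (-2*y^2 - 6*y + 8) dy = 125/3.

125/3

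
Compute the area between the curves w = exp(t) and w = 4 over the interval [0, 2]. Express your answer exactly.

The difference (exp(t)) - (4) = exp(t) - 4 changes sign at t = log(4) inside [0, 2], so split the integral there.
∫[0,log(4)] (exp(t) - 4) dt = 3 - log(256); the area of that piece is -3 + log(256).
∫[log(4),2] (exp(t) - 4) dt = -12 + 8*log(2) + exp(2).
Total area = (-3 + log(256)) + (-12 + 8*log(2) + exp(2)) = -15 + exp(2) + 16*log(2).

-15 + exp(2) + 16*log(2)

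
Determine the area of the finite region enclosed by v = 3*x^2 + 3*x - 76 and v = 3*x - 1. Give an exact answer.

Set the curves equal: 3*x^2 + 3*x - 76 = 3*x - 1, so 3*x^2 - 75 = 0, which factors as 3*(x - 5)*(x + 5) = 0. The curves meet at x = -5, 5.
On [-5, 5], v = 3*x - 1 is on top; that piece has area ∫[-5,5] (-(3*x^2 - 75)) dx = 500.

500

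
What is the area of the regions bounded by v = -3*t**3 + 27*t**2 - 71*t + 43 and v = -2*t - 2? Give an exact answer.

Set the curves equal: -3*t**3 + 27*t**2 - 71*t + 43 = -2*t - 2, so -3*t**3 + 27*t**2 - 69*t + 45 = 0, which factors as -3*(t - 5)*(t - 3)*(t - 1) = 0. The curves meet at t = 1, 3, 5.
On [1, 3], v = -2*t - 2 is on top; that piece has area ∫[1,3] (-(-3*t**3 + 27*t**2 - 69*t + 45)) dt = 12.
On [3, 5], v = -3*t**3 + 27*t**2 - 71*t + 43 is on top; that piece has area ∫[3,5] (-3*t**3 + 27*t**2 - 69*t + 45) dt = 12.
Total enclosed area = 12 + 12 = 24.

24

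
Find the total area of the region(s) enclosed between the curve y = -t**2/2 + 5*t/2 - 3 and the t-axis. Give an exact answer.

1/12

The curve meets the t-axis where -t**2/2 + 5*t/2 - 3 = 0, i.e. -(t - 3)*(t - 2)/2 = 0, at t = 2, 3.
On [2, 3] the curve lies above the axis; ∫[2,3] (-t**2/2 + 5*t/2 - 3) dt = 1/12, giving area 1/12.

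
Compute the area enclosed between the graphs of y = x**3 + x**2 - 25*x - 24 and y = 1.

1012/3

Set the curves equal: x**3 + x**2 - 25*x - 24 = 1, so x**3 + x**2 - 25*x - 25 = 0, which factors as (x - 5)*(x + 1)*(x + 5) = 0. The curves meet at x = -5, -1, 5.
On [-5, -1], y = x**3 + x**2 - 25*x - 24 is on top; that piece has area ∫[-5,-1] (x**3 + x**2 - 25*x - 25) dx = 256/3.
On [-1, 5], y = 1 is on top; that piece has area ∫[-1,5] (-(x**3 + x**2 - 25*x - 25)) dx = 252.
Total enclosed area = 256/3 + 252 = 1012/3.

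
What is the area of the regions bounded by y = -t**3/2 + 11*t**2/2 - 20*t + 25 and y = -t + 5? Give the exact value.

37/24

Set the curves equal: -t**3/2 + 11*t**2/2 - 20*t + 25 = -t + 5, so -t**3/2 + 11*t**2/2 - 19*t + 20 = 0, which factors as -(t - 5)*(t - 4)*(t - 2)/2 = 0. The curves meet at t = 2, 4, 5.
On [2, 4], y = -t + 5 is on top; that piece has area ∫[2,4] (-(-t**3/2 + 11*t**2/2 - 19*t + 20)) dt = 4/3.
On [4, 5], y = -t**3/2 + 11*t**2/2 - 20*t + 25 is on top; that piece has area ∫[4,5] (-t**3/2 + 11*t**2/2 - 19*t + 20) dt = 5/24.
Total enclosed area = 4/3 + 5/24 = 37/24.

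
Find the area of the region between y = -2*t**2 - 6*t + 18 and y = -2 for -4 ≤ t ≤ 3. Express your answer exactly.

The difference (-2*t**2 - 6*t + 18) - (-2) = -2*t**2 - 6*t + 20 changes sign at t = 2 inside [-4, 3], so split the integral there.
∫[-4,2] (-2*t**2 - 6*t + 20) dt = 108.
∫[2,3] (-2*t**2 - 6*t + 20) dt = -23/3; the area of that piece is 23/3.
Total area = 108 + 23/3 = 347/3.

347/3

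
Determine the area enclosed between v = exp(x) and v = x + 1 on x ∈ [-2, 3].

-15/2 - exp(-2) + exp(3)

On [-2, 3], (exp(x)) - (x + 1) = -x + exp(x) - 1 is ≥ 0 throughout, so the area is a single integral of |-x + exp(x) - 1|.
∫[-2,3] (-x + exp(x) - 1) dx = -15/2 - exp(-2) + exp(3).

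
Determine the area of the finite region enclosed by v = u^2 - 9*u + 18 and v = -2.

1/6

Set the curves equal: u^2 - 9*u + 18 = -2, so u^2 - 9*u + 20 = 0, which factors as (u - 5)*(u - 4) = 0. The curves meet at u = 4, 5.
On [4, 5], v = -2 is on top; that piece has area ∫[4,5] (-(u^2 - 9*u + 20)) du = 1/6.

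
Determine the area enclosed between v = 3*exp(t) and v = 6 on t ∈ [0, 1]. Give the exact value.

The difference (3*exp(t)) - (6) = 3*exp(t) - 6 changes sign at t = log(2) inside [0, 1], so split the integral there.
∫[0,log(2)] (3*exp(t) - 6) dt = 3 - log(64); the area of that piece is -3 + log(64).
∫[log(2),1] (3*exp(t) - 6) dt = -12 + 6*log(2) + 3*exp(1).
Total area = (-3 + log(64)) + (-12 + 6*log(2) + 3*exp(1)) = -15 + 3*exp(1) + 12*log(2).

-15 + 3*exp(1) + 12*log(2)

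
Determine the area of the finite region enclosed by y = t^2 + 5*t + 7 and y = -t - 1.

Set the curves equal: t^2 + 5*t + 7 = -t - 1, so t^2 + 6*t + 8 = 0, which factors as (t + 2)*(t + 4) = 0. The curves meet at t = -4, -2.
On [-4, -2], y = -t - 1 is on top; that piece has area ∫[-4,-2] (-(t^2 + 6*t + 8)) dt = 4/3.

4/3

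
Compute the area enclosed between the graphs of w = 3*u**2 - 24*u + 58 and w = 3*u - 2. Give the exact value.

1/2

Set the curves equal: 3*u**2 - 24*u + 58 = 3*u - 2, so 3*u**2 - 27*u + 60 = 0, which factors as 3*(u - 5)*(u - 4) = 0. The curves meet at u = 4, 5.
On [4, 5], w = 3*u - 2 is on top; that piece has area ∫[4,5] (-(3*u**2 - 27*u + 60)) du = 1/2.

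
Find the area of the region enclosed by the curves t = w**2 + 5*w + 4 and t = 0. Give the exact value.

9/2

Both boundary curves give t as a function of w, so integrate with respect to w. Setting them equal: w**2 + 5*w + 4 = 0, i.e. (w + 1)*(w + 4) = 0, so they meet at w = -4, -1.
For w in [-4, -1], t = w**2 + 5*w + 4 is on the left; area = ∫[-4,-1] (-(w**2 + 5*w + 4)) dw = 9/2.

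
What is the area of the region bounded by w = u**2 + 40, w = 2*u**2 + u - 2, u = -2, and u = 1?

249/2

On [-2, 1], (u**2 + 40) - (2*u**2 + u - 2) = -u**2 - u + 42 is ≥ 0 throughout, so the area is a single integral of |-u**2 - u + 42|.
∫[-2,1] (-u**2 - u + 42) du = 249/2.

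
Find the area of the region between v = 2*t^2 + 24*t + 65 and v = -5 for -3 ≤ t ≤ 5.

On [-3, 5], (2*t^2 + 24*t + 65) - (-5) = 2*t^2 + 24*t + 70 is ≥ 0 throughout, so the area is a single integral of |2*t^2 + 24*t + 70|.
∫[-3,5] (2*t^2 + 24*t + 70) dt = 2560/3.

2560/3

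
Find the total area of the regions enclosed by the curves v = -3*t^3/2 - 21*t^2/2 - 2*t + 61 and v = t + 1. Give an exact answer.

Set the curves equal: -3*t^3/2 - 21*t^2/2 - 2*t + 61 = t + 1, so -3*t^3/2 - 21*t^2/2 - 3*t + 60 = 0, which factors as -3*(t - 2)*(t + 4)*(t + 5)/2 = 0. The curves meet at t = -5, -4, 2.
On [-5, -4], v = t + 1 is on top; that piece has area ∫[-5,-4] (-(-3*t^3/2 - 21*t^2/2 - 3*t + 60)) dt = 13/8.
On [-4, 2], v = -3*t^3/2 - 21*t^2/2 - 2*t + 61 is on top; that piece has area ∫[-4,2] (-3*t^3/2 - 21*t^2/2 - 3*t + 60) dt = 216.
Total enclosed area = 13/8 + 216 = 1741/8.

1741/8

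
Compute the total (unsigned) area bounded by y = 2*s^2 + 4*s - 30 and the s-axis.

512/3

The curve meets the s-axis where 2*s^2 + 4*s - 30 = 0, i.e. 2*(s - 3)*(s + 5) = 0, at s = -5, 3.
On [-5, 3] the curve lies below the axis; ∫[-5,3] (2*s^2 + 4*s - 30) ds = -512/3, giving area 512/3.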